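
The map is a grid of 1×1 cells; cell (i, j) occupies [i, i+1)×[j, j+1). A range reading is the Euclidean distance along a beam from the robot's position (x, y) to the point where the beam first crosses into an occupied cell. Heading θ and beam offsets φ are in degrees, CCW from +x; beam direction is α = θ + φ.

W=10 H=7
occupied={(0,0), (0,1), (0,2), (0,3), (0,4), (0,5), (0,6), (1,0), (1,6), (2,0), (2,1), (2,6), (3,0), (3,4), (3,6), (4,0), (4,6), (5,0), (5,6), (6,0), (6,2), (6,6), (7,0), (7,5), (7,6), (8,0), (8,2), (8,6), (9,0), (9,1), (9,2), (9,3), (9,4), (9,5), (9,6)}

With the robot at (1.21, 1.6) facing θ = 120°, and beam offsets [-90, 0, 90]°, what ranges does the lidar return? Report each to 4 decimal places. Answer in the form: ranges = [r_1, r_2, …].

beam 1: φ=-90°, α=30°
  d=(0.8660,0.5000)  start (1,1)  tX=0.9122 tY=0.8000  stride 1/|dx|=1.1547 1/|dy|=2.0000
    cross y-line → (1,2), t=0.8000
    cross x-line → (2,2), t=0.9122
    cross x-line → (3,2), t=2.0669
    cross y-line → (3,3), t=2.8000
    cross x-line → (4,3), t=3.2216
    cross x-line → (5,3), t=4.3763
    cross y-line → (5,4), t=4.8000
    cross x-line → (6,4), t=5.5310
    cross x-line → (7,4), t=6.6857
    cross y-line → (7,5), t=6.8000 (wall)
  → r_1 = 6.8000
beam 2: φ=0°, α=120°
  d=(-0.5000,0.8660)  start (1,1)  tX=0.4200 tY=0.4619  stride 1/|dx|=2.0000 1/|dy|=1.1547
    cross x-line → (0,1), t=0.4200 (wall)
  → r_2 = 0.4200
beam 3: φ=90°, α=210°
  d=(-0.8660,-0.5000)  start (1,1)  tX=0.2425 tY=1.2000  stride 1/|dx|=1.1547 1/|dy|=2.0000
    cross x-line → (0,1), t=0.2425 (wall)
  → r_3 = 0.2425

ranges = [6.8000, 0.4200, 0.2425]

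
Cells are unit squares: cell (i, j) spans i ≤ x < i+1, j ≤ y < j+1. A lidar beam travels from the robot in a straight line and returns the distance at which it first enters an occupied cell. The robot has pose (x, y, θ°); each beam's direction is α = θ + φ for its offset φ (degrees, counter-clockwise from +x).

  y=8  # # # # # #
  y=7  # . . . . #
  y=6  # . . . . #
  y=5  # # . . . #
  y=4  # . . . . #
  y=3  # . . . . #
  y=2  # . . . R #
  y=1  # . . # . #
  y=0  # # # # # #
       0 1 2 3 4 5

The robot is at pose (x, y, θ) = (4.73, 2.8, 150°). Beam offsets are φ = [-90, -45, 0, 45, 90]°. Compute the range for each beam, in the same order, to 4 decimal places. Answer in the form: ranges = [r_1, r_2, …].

beam 1: φ=-90°, α=60°
  d=(0.5000,0.8660)  start (4,2)  tX=0.5400 tY=0.2309  stride 1/|dx|=2.0000 1/|dy|=1.1547
    cross y-line → (4,3), t=0.2309
    cross x-line → (5,3), t=0.5400 (wall)
  → r_1 = 0.5400
beam 2: φ=-45°, α=105°
  d=(-0.2588,0.9659)  start (4,2)  tX=2.8205 tY=0.2071  stride 1/|dx|=3.8637 1/|dy|=1.0353
    cross y-line → (4,3), t=0.2071
    cross y-line → (4,4), t=1.2423
    cross y-line → (4,5), t=2.2776
    cross x-line → (3,5), t=2.8205
    cross y-line → (3,6), t=3.3129
    cross y-line → (3,7), t=4.3482
    cross y-line → (3,8), t=5.3834 (wall)
  → r_2 = 5.3834
beam 3: φ=0°, α=150°
  d=(-0.8660,0.5000)  start (4,2)  tX=0.8429 tY=0.4000  stride 1/|dx|=1.1547 1/|dy|=2.0000
    cross y-line → (4,3), t=0.4000
    cross x-line → (3,3), t=0.8429
    cross x-line → (2,3), t=1.9976
    cross y-line → (2,4), t=2.4000
    cross x-line → (1,4), t=3.1523
    cross x-line → (0,4), t=4.3070 (wall)
  → r_3 = 4.3070
beam 4: φ=45°, α=195°
  d=(-0.9659,-0.2588)  start (4,2)  tX=0.7558 tY=3.0910  stride 1/|dx|=1.0353 1/|dy|=3.8637
    cross x-line → (3,2), t=0.7558
    cross x-line → (2,2), t=1.7910
    cross x-line → (1,2), t=2.8263
    cross y-line → (1,1), t=3.0910
    cross x-line → (0,1), t=3.8616 (wall)
  → r_4 = 3.8616
beam 5: φ=90°, α=240°
  d=(-0.5000,-0.8660)  start (4,2)  tX=1.4600 tY=0.9238  stride 1/|dx|=2.0000 1/|dy|=1.1547
    cross y-line → (4,1), t=0.9238
    cross x-line → (3,1), t=1.4600 (wall)
  → r_5 = 1.4600

ranges = [0.5400, 5.3834, 4.3070, 3.8616, 1.4600]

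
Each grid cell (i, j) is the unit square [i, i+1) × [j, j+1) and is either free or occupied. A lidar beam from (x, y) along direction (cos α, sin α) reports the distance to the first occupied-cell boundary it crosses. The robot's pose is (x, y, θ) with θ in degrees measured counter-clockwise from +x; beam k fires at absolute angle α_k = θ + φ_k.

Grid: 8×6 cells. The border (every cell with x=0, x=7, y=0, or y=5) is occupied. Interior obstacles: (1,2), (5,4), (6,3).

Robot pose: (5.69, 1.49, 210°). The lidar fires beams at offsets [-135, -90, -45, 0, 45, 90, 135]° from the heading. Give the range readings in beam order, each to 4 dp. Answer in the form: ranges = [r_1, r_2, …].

beam 1: φ=-135°, α=75°
  direction (0.2588, 0.9659); cell (5,1); t to first gridline: x 1.1977, y 0.5280 (then +3.8637 / +1.0353)
    (5,2) via y @ 0.5280
    (6,2) via x @ 1.1977
    (6,3) via y @ 1.5633  # hit
  → r_1 = 1.5633
beam 2: φ=-90°, α=120°
  direction (-0.5000, 0.8660); cell (5,1); t to first gridline: x 1.3800, y 0.5889 (then +2.0000 / +1.1547)
    (5,2) via y @ 0.5889
    (4,2) via x @ 1.3800
    (4,3) via y @ 1.7436
    (4,4) via y @ 2.8983
    (3,4) via x @ 3.3800
    (3,5) via y @ 4.0530  # hit
  → r_2 = 4.0530
beam 3: φ=-45°, α=165°
  direction (-0.9659, 0.2588); cell (5,1); t to first gridline: x 0.7143, y 1.9705 (then +1.0353 / +3.8637)
    (4,1) via x @ 0.7143
    (3,1) via x @ 1.7496
    (3,2) via y @ 1.9705
    (2,2) via x @ 2.7849
    (1,2) via x @ 3.8202  # hit
  → r_3 = 3.8202
beam 4: φ=0°, α=210°
  direction (-0.8660, -0.5000); cell (5,1); t to first gridline: x 0.7967, y 0.9800 (then +1.1547 / +2.0000)
    (4,1) via x @ 0.7967
    (4,0) via y @ 0.9800  # hit
  → r_4 = 0.9800
beam 5: φ=45°, α=255°
  direction (-0.2588, -0.9659); cell (5,1); t to first gridline: x 2.6660, y 0.5073 (then +3.8637 / +1.0353)
    (5,0) via y @ 0.5073  # hit
  → r_5 = 0.5073
beam 6: φ=90°, α=300°
  direction (0.5000, -0.8660); cell (5,1); t to first gridline: x 0.6200, y 0.5658 (then +2.0000 / +1.1547)
    (5,0) via y @ 0.5658  # hit
  → r_6 = 0.5658
beam 7: φ=135°, α=345°
  direction (0.9659, -0.2588); cell (5,1); t to first gridline: x 0.3209, y 1.8932 (then +1.0353 / +3.8637)
    (6,1) via x @ 0.3209
    (7,1) via x @ 1.3562  # hit
  → r_7 = 1.3562

ranges = [1.5633, 4.0530, 3.8202, 0.9800, 0.5073, 0.5658, 1.3562]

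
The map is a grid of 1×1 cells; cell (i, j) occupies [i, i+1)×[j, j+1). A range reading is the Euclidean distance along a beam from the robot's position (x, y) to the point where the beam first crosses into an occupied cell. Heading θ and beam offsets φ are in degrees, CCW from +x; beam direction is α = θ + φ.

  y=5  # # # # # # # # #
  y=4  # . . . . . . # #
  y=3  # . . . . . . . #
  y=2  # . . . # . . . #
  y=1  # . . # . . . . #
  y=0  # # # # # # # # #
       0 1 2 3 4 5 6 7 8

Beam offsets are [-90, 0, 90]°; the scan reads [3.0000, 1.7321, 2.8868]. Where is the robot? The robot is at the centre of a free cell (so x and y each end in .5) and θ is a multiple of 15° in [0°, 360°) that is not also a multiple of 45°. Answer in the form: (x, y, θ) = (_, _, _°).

The pose lattice has 25·16 = 400 candidates. Test each by forward raycasting.
  (4.5, 1.5, 345°): beam 1 = 0.5176 ≠ 3.0000 ✗
  (3.5, 2.5, 255°): beam 1 = 2.5882 ≠ 3.0000 ✗
  (6.5, 3.5, 195°): beam 1 = 1.5529 ≠ 3.0000 ✗
  (2.5, 4.5, 150°): beam 1 = 0.5774 ≠ 3.0000 ✗
  …
  (3.5, 3.5, 120°): r_1=3.0000, r_2=1.7321, r_3=2.8868 — all match ✓
Only this pose fits every beam.

(x, y, θ) = (3.5, 3.5, 120°)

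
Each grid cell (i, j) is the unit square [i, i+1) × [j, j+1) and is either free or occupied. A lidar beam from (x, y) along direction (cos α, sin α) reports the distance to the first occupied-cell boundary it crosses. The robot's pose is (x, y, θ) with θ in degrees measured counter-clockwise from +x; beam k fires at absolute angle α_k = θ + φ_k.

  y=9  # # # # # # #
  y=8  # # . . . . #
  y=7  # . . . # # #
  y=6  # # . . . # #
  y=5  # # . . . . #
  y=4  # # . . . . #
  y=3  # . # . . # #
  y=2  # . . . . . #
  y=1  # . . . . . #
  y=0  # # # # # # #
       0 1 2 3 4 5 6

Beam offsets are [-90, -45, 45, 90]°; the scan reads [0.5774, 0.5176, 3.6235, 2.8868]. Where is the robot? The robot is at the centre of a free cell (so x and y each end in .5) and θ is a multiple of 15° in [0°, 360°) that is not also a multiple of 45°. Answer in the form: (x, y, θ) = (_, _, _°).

The pose lattice has 31·16 = 496 candidates. Test each by forward raycasting.
  (4.5, 5.5, 30°): beam 1 = 1.7321 ≠ 0.5774 ✗
  (3.5, 1.5, 15°): beam 1 = 0.5176 ≠ 0.5774 ✗
  (1.5, 7.5, 75°): beam 1 = 3.6235 ≠ 0.5774 ✗
  (3.5, 3.5, 165°): beam 1 = 3.6235 ≠ 0.5774 ✗
  …
  (4.5, 6.5, 120°): r_1=0.5774, r_2=0.5176, r_3=3.6235, r_4=2.8868 — all match ✓
Only this pose fits every beam.

(x, y, θ) = (4.5, 6.5, 120°)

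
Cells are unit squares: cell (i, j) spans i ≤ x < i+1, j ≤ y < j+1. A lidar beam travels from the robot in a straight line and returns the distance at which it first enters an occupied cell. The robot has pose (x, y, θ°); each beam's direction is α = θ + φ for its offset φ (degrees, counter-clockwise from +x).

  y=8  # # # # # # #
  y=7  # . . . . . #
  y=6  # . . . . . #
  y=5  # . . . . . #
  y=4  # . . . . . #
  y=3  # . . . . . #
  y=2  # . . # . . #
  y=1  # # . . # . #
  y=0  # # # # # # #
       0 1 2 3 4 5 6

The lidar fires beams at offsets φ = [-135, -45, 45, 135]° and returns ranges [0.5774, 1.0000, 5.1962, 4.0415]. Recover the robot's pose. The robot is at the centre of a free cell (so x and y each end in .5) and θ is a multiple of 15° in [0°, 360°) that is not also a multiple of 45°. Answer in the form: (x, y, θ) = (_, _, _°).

Enumerate (i+0.5, j+0.5, θ) over the 32 free cells and 16 admissible headings. For each, cast all 4 beams and compare to the given ranges.
  (3.5, 5.5, 210°): beam 1 = 2.5882 ≠ 0.5774 ✗
  (4.5, 3.5, 105°): beam 1 = 1.7321 ≠ 0.5774 ✗
  (5.5, 4.5, 105°): beam 4 = 2.8868 ≠ 4.0415 ✗
  …
  (1.5, 4.5, 285°): r_1=0.5774, r_2=1.0000, r_3=5.1962, r_4=4.0415 — all match ✓
Unique over the lattice → pose = (1.5, 4.5, 285°).

(x, y, θ) = (1.5, 4.5, 285°)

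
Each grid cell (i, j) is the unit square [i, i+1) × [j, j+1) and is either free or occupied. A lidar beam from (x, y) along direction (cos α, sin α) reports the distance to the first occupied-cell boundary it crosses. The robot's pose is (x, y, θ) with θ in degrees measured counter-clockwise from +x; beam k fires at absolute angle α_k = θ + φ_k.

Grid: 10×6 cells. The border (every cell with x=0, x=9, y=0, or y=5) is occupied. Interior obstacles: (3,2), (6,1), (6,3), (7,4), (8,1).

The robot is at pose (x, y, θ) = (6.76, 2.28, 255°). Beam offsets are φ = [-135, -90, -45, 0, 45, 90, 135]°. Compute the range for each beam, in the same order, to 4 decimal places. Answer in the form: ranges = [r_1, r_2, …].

beam 1: φ=-135°, α=120°
  d=(-0.5000,0.8660)  start (6,2)  tX=1.5200 tY=0.8314  stride 1/|dx|=2.0000 1/|dy|=1.1547
    cross y-line → (6,3), t=0.8314 (wall)
  → r_1 = 0.8314
beam 2: φ=-90°, α=165°
  d=(-0.9659,0.2588)  start (6,2)  tX=0.7868 tY=2.7819  stride 1/|dx|=1.0353 1/|dy|=3.8637
    cross x-line → (5,2), t=0.7868
    cross x-line → (4,2), t=1.8221
    cross y-line → (4,3), t=2.7819
    cross x-line → (3,3), t=2.8574
    cross x-line → (2,3), t=3.8926
    cross x-line → (1,3), t=4.9279
    cross x-line → (0,3), t=5.9632 (wall)
  → r_2 = 5.9632
beam 3: φ=-45°, α=210°
  d=(-0.8660,-0.5000)  start (6,2)  tX=0.8776 tY=0.5600  stride 1/|dx|=1.1547 1/|dy|=2.0000
    cross y-line → (6,1), t=0.5600 (wall)
  → r_3 = 0.5600
beam 4: φ=0°, α=255°
  d=(-0.2588,-0.9659)  start (6,2)  tX=2.9364 tY=0.2899  stride 1/|dx|=3.8637 1/|dy|=1.0353
    cross y-line → (6,1), t=0.2899 (wall)
  → r_4 = 0.2899
beam 5: φ=45°, α=300°
  d=(0.5000,-0.8660)  start (6,2)  tX=0.4800 tY=0.3233  stride 1/|dx|=2.0000 1/|dy|=1.1547
    cross y-line → (6,1), t=0.3233 (wall)
  → r_5 = 0.3233
beam 6: φ=90°, α=345°
  d=(0.9659,-0.2588)  start (6,2)  tX=0.2485 tY=1.0818  stride 1/|dx|=1.0353 1/|dy|=3.8637
    cross x-line → (7,2), t=0.2485
    cross y-line → (7,1), t=1.0818
    cross x-line → (8,1), t=1.2837 (wall)
  → r_6 = 1.2837
beam 7: φ=135°, α=30°
  d=(0.8660,0.5000)  start (6,2)  tX=0.2771 tY=1.4400  stride 1/|dx|=1.1547 1/|dy|=2.0000
    cross x-line → (7,2), t=0.2771
    cross x-line → (8,2), t=1.4318
    cross y-line → (8,3), t=1.4400
    cross x-line → (9,3), t=2.5865 (wall)
  → r_7 = 2.5865

ranges = [0.8314, 5.9632, 0.5600, 0.2899, 0.3233, 1.2837, 2.5865]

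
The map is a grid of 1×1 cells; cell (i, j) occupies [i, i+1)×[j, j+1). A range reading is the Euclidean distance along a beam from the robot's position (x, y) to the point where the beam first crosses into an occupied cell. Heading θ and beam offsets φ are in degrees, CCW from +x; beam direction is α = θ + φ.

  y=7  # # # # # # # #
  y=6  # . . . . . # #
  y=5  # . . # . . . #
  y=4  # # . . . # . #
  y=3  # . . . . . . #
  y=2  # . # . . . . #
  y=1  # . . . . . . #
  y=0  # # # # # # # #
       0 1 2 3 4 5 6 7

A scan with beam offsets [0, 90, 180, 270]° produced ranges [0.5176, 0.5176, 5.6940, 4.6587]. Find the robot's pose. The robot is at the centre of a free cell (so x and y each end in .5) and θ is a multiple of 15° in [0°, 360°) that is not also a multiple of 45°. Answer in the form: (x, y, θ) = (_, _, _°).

(x, y, θ) = (6.5, 5.5, 345°)

Enumerate (i+0.5, j+0.5, θ) over the 31 free cells and 16 admissible headings. For each, cast all 4 beams and compare to the given ranges.
  (4.5, 5.5, 150°): beam 1 = 0.5774 ≠ 0.5176 ✗
  (5.5, 6.5, 195°): beam 1 = 1.9319 ≠ 0.5176 ✗
  (5.5, 6.5, 300°): beam 1 = 3.0000 ≠ 0.5176 ✗
  (2.5, 5.5, 345°): beam 2 = 1.5529 ≠ 0.5176 ✗
  (6.5, 3.5, 240°): beam 1 = 2.8868 ≠ 0.5176 ✗
  …
  (6.5, 5.5, 345°): r_1=0.5176, r_2=0.5176, r_3=5.6940, r_4=4.6587 — all match ✓
No second candidate reproduces the full scan.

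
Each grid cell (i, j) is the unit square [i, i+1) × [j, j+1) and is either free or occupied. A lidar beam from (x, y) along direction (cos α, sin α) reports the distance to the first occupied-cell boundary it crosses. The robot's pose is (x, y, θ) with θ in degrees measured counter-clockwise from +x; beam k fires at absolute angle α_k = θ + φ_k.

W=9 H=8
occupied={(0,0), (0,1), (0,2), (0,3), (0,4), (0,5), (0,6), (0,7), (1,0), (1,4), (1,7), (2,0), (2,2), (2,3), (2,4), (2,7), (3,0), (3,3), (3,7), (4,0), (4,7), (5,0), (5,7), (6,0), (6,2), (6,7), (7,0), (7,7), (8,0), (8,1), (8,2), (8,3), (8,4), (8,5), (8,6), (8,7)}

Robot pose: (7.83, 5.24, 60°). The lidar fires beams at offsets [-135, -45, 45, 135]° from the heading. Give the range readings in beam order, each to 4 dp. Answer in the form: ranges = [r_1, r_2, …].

ranges = [0.6568, 0.1760, 1.8221, 4.7910]

beam 1: φ=-135°, α=285°
  direction (0.2588, -0.9659); cell (7,5); t to first gridline: x 0.6568, y 0.2485 (then +3.8637 / +1.0353)
    (7,4) via y @ 0.2485
    (8,4) via x @ 0.6568  # hit
  → r_1 = 0.6568
beam 2: φ=-45°, α=15°
  direction (0.9659, 0.2588); cell (7,5); t to first gridline: x 0.1760, y 2.9364 (then +1.0353 / +3.8637)
    (8,5) via x @ 0.1760  # hit
  → r_2 = 0.1760
beam 3: φ=45°, α=105°
  direction (-0.2588, 0.9659); cell (7,5); t to first gridline: x 3.2069, y 0.7868 (then +3.8637 / +1.0353)
    (7,6) via y @ 0.7868
    (7,7) via y @ 1.8221  # hit
  → r_3 = 1.8221
beam 4: φ=135°, α=195°
  direction (-0.9659, -0.2588); cell (7,5); t to first gridline: x 0.8593, y 0.9273 (then +1.0353 / +3.8637)
    (6,5) via x @ 0.8593
    (6,4) via y @ 0.9273
    (5,4) via x @ 1.8946
    (4,4) via x @ 2.9298
    (3,4) via x @ 3.9651
    (3,3) via y @ 4.7910  # hit
  → r_4 = 4.7910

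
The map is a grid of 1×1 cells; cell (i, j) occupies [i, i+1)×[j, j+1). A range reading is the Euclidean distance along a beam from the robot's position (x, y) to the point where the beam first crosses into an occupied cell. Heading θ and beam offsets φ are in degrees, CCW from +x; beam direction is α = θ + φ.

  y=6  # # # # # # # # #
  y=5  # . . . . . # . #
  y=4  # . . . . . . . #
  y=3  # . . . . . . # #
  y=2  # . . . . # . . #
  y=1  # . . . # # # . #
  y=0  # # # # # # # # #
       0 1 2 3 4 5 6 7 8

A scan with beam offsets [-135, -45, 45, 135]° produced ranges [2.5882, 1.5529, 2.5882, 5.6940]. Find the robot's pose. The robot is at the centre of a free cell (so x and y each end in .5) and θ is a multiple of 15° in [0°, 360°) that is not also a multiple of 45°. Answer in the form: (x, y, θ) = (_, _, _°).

Candidates: 29 free-cell centres × 16 headings = 464 poses. Raycast each; keep the one whose scan matches to 4 dp.
  (4.5, 4.5, 30°): beam 1 = 3.6235 ≠ 2.5882 ✗
  (4.5, 5.5, 210°): beam 1 = 0.5176 ≠ 2.5882 ✗
  (7.5, 5.5, 165°): beam 1 = 0.5774 ≠ 2.5882 ✗
  …
  (2.5, 3.5, 240°): r_1=2.5882, r_2=1.5529, r_3=2.5882, r_4=5.6940 — all match ✓
Only this pose fits every beam.

(x, y, θ) = (2.5, 3.5, 240°)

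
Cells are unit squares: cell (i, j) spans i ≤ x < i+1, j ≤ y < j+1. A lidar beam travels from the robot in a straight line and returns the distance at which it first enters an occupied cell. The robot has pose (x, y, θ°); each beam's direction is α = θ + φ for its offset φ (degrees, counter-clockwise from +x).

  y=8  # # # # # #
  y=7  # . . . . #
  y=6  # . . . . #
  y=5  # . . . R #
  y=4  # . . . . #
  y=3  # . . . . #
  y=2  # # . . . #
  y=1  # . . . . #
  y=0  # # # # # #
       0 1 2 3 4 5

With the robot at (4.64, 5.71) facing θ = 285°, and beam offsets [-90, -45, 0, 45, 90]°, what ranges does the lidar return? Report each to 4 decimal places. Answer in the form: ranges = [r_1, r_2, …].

beam 1: φ=-90°, α=195°
  cosα=-0.9659 sinα=-0.2588 | (4,5) | tMaxX 0.6626 tMaxY 2.7432 | tΔX 1.0353 tΔY 3.8637
    t=0.6626 [x] (3,5)
    t=1.6979 [x] (2,5)
    t=2.7331 [x] (1,5)
    t=2.7432 [y] (1,4)
    t=3.7684 [x] (0,4) — stop
  → r_1 = 3.7684
beam 2: φ=-45°, α=240°
  cosα=-0.5000 sinα=-0.8660 | (4,5) | tMaxX 1.2800 tMaxY 0.8198 | tΔX 2.0000 tΔY 1.1547
    t=0.8198 [y] (4,4)
    t=1.2800 [x] (3,4)
    t=1.9745 [y] (3,3)
    t=3.1292 [y] (3,2)
    t=3.2800 [x] (2,2)
    t=4.2839 [y] (2,1)
    t=5.2800 [x] (1,1)
    t=5.4386 [y] (1,0) — stop
  → r_2 = 5.4386
beam 3: φ=0°, α=285°
  cosα=0.2588 sinα=-0.9659 | (4,5) | tMaxX 1.3909 tMaxY 0.7350 | tΔX 3.8637 tΔY 1.0353
    t=0.7350 [y] (4,4)
    t=1.3909 [x] (5,4) — stop
  → r_3 = 1.3909
beam 4: φ=45°, α=330°
  cosα=0.8660 sinα=-0.5000 | (4,5) | tMaxX 0.4157 tMaxY 1.4200 | tΔX 1.1547 tΔY 2.0000
    t=0.4157 [x] (5,5) — stop
  → r_4 = 0.4157
beam 5: φ=90°, α=15°
  cosα=0.9659 sinα=0.2588 | (4,5) | tMaxX 0.3727 tMaxY 1.1205 | tΔX 1.0353 tΔY 3.8637
    t=0.3727 [x] (5,5) — stop
  → r_5 = 0.3727

ranges = [3.7684, 5.4386, 1.3909, 0.4157, 0.3727]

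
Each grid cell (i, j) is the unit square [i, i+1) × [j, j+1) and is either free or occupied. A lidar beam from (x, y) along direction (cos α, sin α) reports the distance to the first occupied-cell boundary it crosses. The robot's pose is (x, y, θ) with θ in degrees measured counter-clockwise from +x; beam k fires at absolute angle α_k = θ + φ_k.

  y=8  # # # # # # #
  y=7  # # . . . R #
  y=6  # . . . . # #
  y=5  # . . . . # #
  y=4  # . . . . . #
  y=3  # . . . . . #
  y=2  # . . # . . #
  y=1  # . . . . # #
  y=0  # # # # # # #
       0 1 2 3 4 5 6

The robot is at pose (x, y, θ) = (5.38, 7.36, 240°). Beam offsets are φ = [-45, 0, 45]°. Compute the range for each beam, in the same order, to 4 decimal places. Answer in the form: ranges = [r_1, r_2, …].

ranges = [4.5345, 0.4157, 0.3727]

beam 1: φ=-45°, α=195°
  dir = (cos 195°, sin 195°) = (-0.9659, -0.2588); from cell (5,7)
  next x-line at t=0.3934, next y-line at t=1.3909; Δt_x=1.0353, Δt_y=3.8637
    x: enter (4,7) at t=0.3934
    y: enter (4,6) at t=1.3909
    x: enter (3,6) at t=1.4287
    x: enter (2,6) at t=2.4640
    x: enter (1,6) at t=3.4992
    x: enter (0,6) at t=4.5345 ← occupied
  → r_1 = 4.5345
beam 2: φ=0°, α=240°
  dir = (cos 240°, sin 240°) = (-0.5000, -0.8660); from cell (5,7)
  next x-line at t=0.7600, next y-line at t=0.4157; Δt_x=2.0000, Δt_y=1.1547
    y: enter (5,6) at t=0.4157 ← occupied
  → r_2 = 0.4157
beam 3: φ=45°, α=285°
  dir = (cos 285°, sin 285°) = (0.2588, -0.9659); from cell (5,7)
  next x-line at t=2.3955, next y-line at t=0.3727; Δt_x=3.8637, Δt_y=1.0353
    y: enter (5,6) at t=0.3727 ← occupied
  → r_3 = 0.3727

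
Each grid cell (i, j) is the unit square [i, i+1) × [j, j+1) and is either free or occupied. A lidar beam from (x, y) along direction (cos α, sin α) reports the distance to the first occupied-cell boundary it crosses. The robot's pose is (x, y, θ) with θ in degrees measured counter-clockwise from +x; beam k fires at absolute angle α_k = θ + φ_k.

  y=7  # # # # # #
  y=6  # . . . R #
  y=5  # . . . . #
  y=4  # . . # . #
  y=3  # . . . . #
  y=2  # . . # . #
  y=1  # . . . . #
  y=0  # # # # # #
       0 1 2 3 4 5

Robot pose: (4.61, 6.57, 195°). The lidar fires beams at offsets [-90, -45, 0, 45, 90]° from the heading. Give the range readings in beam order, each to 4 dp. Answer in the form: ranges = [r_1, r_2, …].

beam 1: φ=-90°, α=105°
  dir = (cos 105°, sin 105°) = (-0.2588, 0.9659); from cell (4,6)
  next x-line at t=2.3569, next y-line at t=0.4452; Δt_x=3.8637, Δt_y=1.0353
    y: enter (4,7) at t=0.4452 ← occupied
  → r_1 = 0.4452
beam 2: φ=-45°, α=150°
  dir = (cos 150°, sin 150°) = (-0.8660, 0.5000); from cell (4,6)
  next x-line at t=0.7044, next y-line at t=0.8600; Δt_x=1.1547, Δt_y=2.0000
    x: enter (3,6) at t=0.7044
    y: enter (3,7) at t=0.8600 ← occupied
  → r_2 = 0.8600
beam 3: φ=0°, α=195°
  dir = (cos 195°, sin 195°) = (-0.9659, -0.2588); from cell (4,6)
  next x-line at t=0.6315, next y-line at t=2.2023; Δt_x=1.0353, Δt_y=3.8637
    x: enter (3,6) at t=0.6315
    x: enter (2,6) at t=1.6668
    y: enter (2,5) at t=2.2023
    x: enter (1,5) at t=2.7021
    x: enter (0,5) at t=3.7373 ← occupied
  → r_3 = 3.7373
beam 4: φ=45°, α=240°
  dir = (cos 240°, sin 240°) = (-0.5000, -0.8660); from cell (4,6)
  next x-line at t=1.2200, next y-line at t=0.6582; Δt_x=2.0000, Δt_y=1.1547
    y: enter (4,5) at t=0.6582
    x: enter (3,5) at t=1.2200
    y: enter (3,4) at t=1.8129 ← occupied
  → r_4 = 1.8129
beam 5: φ=90°, α=285°
  dir = (cos 285°, sin 285°) = (0.2588, -0.9659); from cell (4,6)
  next x-line at t=1.5068, next y-line at t=0.5901; Δt_x=3.8637, Δt_y=1.0353
    y: enter (4,5) at t=0.5901
    x: enter (5,5) at t=1.5068 ← occupied
  → r_5 = 1.5068

ranges = [0.4452, 0.8600, 3.7373, 1.8129, 1.5068]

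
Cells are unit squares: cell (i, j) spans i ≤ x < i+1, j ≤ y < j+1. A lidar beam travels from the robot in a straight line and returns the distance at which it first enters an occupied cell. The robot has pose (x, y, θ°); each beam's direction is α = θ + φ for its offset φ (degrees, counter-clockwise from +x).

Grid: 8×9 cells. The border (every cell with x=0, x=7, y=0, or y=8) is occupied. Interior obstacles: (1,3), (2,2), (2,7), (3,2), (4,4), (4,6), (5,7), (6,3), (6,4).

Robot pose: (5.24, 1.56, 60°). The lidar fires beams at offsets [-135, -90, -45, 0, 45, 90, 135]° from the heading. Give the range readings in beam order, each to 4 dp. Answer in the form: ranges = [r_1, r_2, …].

beam 1: φ=-135°, α=285°
  cosα=0.2588 sinα=-0.9659 | (5,1) | tMaxX 2.9364 tMaxY 0.5798 | tΔX 3.8637 tΔY 1.0353
    t=0.5798 [y] (5,0) — stop
  → r_1 = 0.5798
beam 2: φ=-90°, α=330°
  cosα=0.8660 sinα=-0.5000 | (5,1) | tMaxX 0.8776 tMaxY 1.1200 | tΔX 1.1547 tΔY 2.0000
    t=0.8776 [x] (6,1)
    t=1.1200 [y] (6,0) — stop
  → r_2 = 1.1200
beam 3: φ=-45°, α=15°
  cosα=0.9659 sinα=0.2588 | (5,1) | tMaxX 0.7868 tMaxY 1.7000 | tΔX 1.0353 tΔY 3.8637
    t=0.7868 [x] (6,1)
    t=1.7000 [y] (6,2)
    t=1.8221 [x] (7,2) — stop
  → r_3 = 1.8221
beam 4: φ=0°, α=60°
  cosα=0.5000 sinα=0.8660 | (5,1) | tMaxX 1.5200 tMaxY 0.5081 | tΔX 2.0000 tΔY 1.1547
    t=0.5081 [y] (5,2)
    t=1.5200 [x] (6,2)
    t=1.6628 [y] (6,3) — stop
  → r_4 = 1.6628
beam 5: φ=45°, α=105°
  cosα=-0.2588 sinα=0.9659 | (5,1) | tMaxX 0.9273 tMaxY 0.4555 | tΔX 3.8637 tΔY 1.0353
    t=0.4555 [y] (5,2)
    t=0.9273 [x] (4,2)
    t=1.4908 [y] (4,3)
    t=2.5261 [y] (4,4) — stop
  → r_5 = 2.5261
beam 6: φ=90°, α=150°
  cosα=-0.8660 sinα=0.5000 | (5,1) | tMaxX 0.2771 tMaxY 0.8800 | tΔX 1.1547 tΔY 2.0000
    t=0.2771 [x] (4,1)
    t=0.8800 [y] (4,2)
    t=1.4318 [x] (3,2) — stop
  → r_6 = 1.4318
beam 7: φ=135°, α=195°
  cosα=-0.9659 sinα=-0.2588 | (5,1) | tMaxX 0.2485 tMaxY 2.1637 | tΔX 1.0353 tΔY 3.8637
    t=0.2485 [x] (4,1)
    t=1.2837 [x] (3,1)
    t=2.1637 [y] (3,0) — stop
  → r_7 = 2.1637

ranges = [0.5798, 1.1200, 1.8221, 1.6628, 2.5261, 1.4318, 2.1637]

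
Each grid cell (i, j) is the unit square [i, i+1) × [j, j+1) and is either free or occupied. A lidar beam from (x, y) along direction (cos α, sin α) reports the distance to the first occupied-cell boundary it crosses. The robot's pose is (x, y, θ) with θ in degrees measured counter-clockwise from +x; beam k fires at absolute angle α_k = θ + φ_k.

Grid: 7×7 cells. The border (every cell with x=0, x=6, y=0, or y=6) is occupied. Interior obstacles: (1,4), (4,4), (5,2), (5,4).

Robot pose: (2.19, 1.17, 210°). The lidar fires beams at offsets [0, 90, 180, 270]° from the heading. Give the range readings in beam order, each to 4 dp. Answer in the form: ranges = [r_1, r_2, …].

ranges = [0.3400, 0.1963, 3.2447, 2.3800]

beam 1: φ=0°, α=210°
  direction (-0.8660, -0.5000); cell (2,1); t to first gridline: x 0.2194, y 0.3400 (then +1.1547 / +2.0000)
    (1,1) via x @ 0.2194
    (1,0) via y @ 0.3400  # hit
  → r_1 = 0.3400
beam 2: φ=90°, α=300°
  direction (0.5000, -0.8660); cell (2,1); t to first gridline: x 1.6200, y 0.1963 (then +2.0000 / +1.1547)
    (2,0) via y @ 0.1963  # hit
  → r_2 = 0.1963
beam 3: φ=180°, α=30°
  direction (0.8660, 0.5000); cell (2,1); t to first gridline: x 0.9353, y 1.6600 (then +1.1547 / +2.0000)
    (3,1) via x @ 0.9353
    (3,2) via y @ 1.6600
    (4,2) via x @ 2.0900
    (5,2) via x @ 3.2447  # hit
  → r_3 = 3.2447
beam 4: φ=270°, α=120°
  direction (-0.5000, 0.8660); cell (2,1); t to first gridline: x 0.3800, y 0.9584 (then +2.0000 / +1.1547)
    (1,1) via x @ 0.3800
    (1,2) via y @ 0.9584
    (1,3) via y @ 2.1131
    (0,3) via x @ 2.3800  # hit
  → r_4 = 2.3800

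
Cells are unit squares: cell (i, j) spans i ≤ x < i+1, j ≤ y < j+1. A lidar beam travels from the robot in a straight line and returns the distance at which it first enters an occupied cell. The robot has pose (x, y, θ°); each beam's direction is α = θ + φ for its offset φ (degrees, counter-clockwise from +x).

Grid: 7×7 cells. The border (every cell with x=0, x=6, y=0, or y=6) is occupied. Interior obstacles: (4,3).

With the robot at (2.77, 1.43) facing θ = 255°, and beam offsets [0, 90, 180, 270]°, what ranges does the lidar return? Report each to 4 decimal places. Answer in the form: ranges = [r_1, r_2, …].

beam 1: φ=0°, α=255°
  d=(-0.2588,-0.9659)  start (2,1)  tX=2.9751 tY=0.4452  stride 1/|dx|=3.8637 1/|dy|=1.0353
    cross y-line → (2,0), t=0.4452 (wall)
  → r_1 = 0.4452
beam 2: φ=90°, α=345°
  d=(0.9659,-0.2588)  start (2,1)  tX=0.2381 tY=1.6614  stride 1/|dx|=1.0353 1/|dy|=3.8637
    cross x-line → (3,1), t=0.2381
    cross x-line → (4,1), t=1.2734
    cross y-line → (4,0), t=1.6614 (wall)
  → r_2 = 1.6614
beam 3: φ=180°, α=75°
  d=(0.2588,0.9659)  start (2,1)  tX=0.8887 tY=0.5901  stride 1/|dx|=3.8637 1/|dy|=1.0353
    cross y-line → (2,2), t=0.5901
    cross x-line → (3,2), t=0.8887
    cross y-line → (3,3), t=1.6254
    cross y-line → (3,4), t=2.6607
    cross y-line → (3,5), t=3.6959
    cross y-line → (3,6), t=4.7312 (wall)
  → r_3 = 4.7312
beam 4: φ=270°, α=165°
  d=(-0.9659,0.2588)  start (2,1)  tX=0.7972 tY=2.2023  stride 1/|dx|=1.0353 1/|dy|=3.8637
    cross x-line → (1,1), t=0.7972
    cross x-line → (0,1), t=1.8324 (wall)
  → r_4 = 1.8324

ranges = [0.4452, 1.6614, 4.7312, 1.8324]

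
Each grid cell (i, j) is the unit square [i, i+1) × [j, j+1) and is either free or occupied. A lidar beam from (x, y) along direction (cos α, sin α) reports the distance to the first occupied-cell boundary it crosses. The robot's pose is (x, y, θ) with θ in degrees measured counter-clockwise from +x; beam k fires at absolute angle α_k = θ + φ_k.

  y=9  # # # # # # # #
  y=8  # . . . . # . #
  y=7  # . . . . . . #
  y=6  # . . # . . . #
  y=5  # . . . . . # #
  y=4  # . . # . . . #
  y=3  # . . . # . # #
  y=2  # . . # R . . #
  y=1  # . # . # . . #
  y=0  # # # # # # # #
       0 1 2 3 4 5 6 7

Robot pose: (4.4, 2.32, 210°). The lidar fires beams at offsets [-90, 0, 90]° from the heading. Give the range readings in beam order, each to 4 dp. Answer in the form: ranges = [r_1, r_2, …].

beam 1: φ=-90°, α=120°
  direction (-0.5000, 0.8660); cell (4,2); t to first gridline: x 0.8000, y 0.7852 (then +2.0000 / +1.1547)
    (4,3) via y @ 0.7852  # hit
  → r_1 = 0.7852
beam 2: φ=0°, α=210°
  direction (-0.8660, -0.5000); cell (4,2); t to first gridline: x 0.4619, y 0.6400 (then +1.1547 / +2.0000)
    (3,2) via x @ 0.4619  # hit
  → r_2 = 0.4619
beam 3: φ=90°, α=300°
  direction (0.5000, -0.8660); cell (4,2); t to first gridline: x 1.2000, y 0.3695 (then +2.0000 / +1.1547)
    (4,1) via y @ 0.3695  # hit
  → r_3 = 0.3695

ranges = [0.7852, 0.4619, 0.3695]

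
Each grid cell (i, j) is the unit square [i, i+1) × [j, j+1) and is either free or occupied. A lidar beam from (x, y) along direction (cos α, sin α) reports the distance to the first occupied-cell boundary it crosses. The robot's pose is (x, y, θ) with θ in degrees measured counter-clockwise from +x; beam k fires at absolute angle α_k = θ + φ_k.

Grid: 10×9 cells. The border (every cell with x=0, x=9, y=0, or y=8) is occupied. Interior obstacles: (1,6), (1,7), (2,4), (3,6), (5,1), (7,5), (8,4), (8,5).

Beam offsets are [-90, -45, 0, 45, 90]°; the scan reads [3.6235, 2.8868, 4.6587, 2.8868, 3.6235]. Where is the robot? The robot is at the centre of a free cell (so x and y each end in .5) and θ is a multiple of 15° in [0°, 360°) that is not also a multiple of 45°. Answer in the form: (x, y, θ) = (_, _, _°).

The pose lattice has 48·16 = 768 candidates. Test each by forward raycasting.
  (1.5, 3.5, 210°): beam 1 = 1.0000 ≠ 3.6235 ✗
  (2.5, 2.5, 330°): beam 1 = 1.7321 ≠ 3.6235 ✗
  (8.5, 6.5, 255°): beam 1 = 5.7956 ≠ 3.6235 ✗
  (7.5, 1.5, 75°): beam 1 = 1.5529 ≠ 3.6235 ✗
  (3.5, 7.5, 210°): beam 1 = 0.5774 ≠ 3.6235 ✗
  …
  (4.5, 4.5, 345°): r_1=3.6235, r_2=2.8868, r_3=4.6587, r_4=2.8868, r_5=3.6235 — all match ✓
Only this pose fits every beam.

(x, y, θ) = (4.5, 4.5, 345°)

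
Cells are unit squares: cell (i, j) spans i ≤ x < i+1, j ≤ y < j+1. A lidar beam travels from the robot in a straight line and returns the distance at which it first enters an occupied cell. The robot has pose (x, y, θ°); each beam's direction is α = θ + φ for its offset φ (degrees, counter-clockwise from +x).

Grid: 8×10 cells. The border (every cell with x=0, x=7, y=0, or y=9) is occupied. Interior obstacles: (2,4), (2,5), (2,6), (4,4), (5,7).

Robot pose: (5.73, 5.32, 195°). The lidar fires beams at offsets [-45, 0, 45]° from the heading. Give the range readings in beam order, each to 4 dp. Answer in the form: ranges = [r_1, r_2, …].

beam 1: φ=-45°, α=150°
  dir = (cos 150°, sin 150°) = (-0.8660, 0.5000); from cell (5,5)
  next x-line at t=0.8429, next y-line at t=1.3600; Δt_x=1.1547, Δt_y=2.0000
    x: enter (4,5) at t=0.8429
    y: enter (4,6) at t=1.3600
    x: enter (3,6) at t=1.9976
    x: enter (2,6) at t=3.1523 ← occupied
  → r_1 = 3.1523
beam 2: φ=0°, α=195°
  dir = (cos 195°, sin 195°) = (-0.9659, -0.2588); from cell (5,5)
  next x-line at t=0.7558, next y-line at t=1.2364; Δt_x=1.0353, Δt_y=3.8637
    x: enter (4,5) at t=0.7558
    y: enter (4,4) at t=1.2364 ← occupied
  → r_2 = 1.2364
beam 3: φ=45°, α=240°
  dir = (cos 240°, sin 240°) = (-0.5000, -0.8660); from cell (5,5)
  next x-line at t=1.4600, next y-line at t=0.3695; Δt_x=2.0000, Δt_y=1.1547
    y: enter (5,4) at t=0.3695
    x: enter (4,4) at t=1.4600 ← occupied
  → r_3 = 1.4600

ranges = [3.1523, 1.2364, 1.4600]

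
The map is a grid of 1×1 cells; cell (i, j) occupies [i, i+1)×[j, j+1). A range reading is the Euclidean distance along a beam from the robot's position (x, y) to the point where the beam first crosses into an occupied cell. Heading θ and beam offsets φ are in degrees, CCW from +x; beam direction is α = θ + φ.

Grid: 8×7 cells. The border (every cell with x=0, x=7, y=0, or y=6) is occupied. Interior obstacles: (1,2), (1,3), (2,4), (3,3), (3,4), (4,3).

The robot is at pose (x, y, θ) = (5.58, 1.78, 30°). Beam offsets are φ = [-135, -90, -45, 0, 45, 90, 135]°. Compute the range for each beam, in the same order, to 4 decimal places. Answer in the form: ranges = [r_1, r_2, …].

ranges = [0.8075, 0.9007, 1.4701, 1.6397, 4.3689, 1.4087, 3.7063]

beam 1: φ=-135°, α=255°
  direction (-0.2588, -0.9659); cell (5,1); t to first gridline: x 2.2409, y 0.8075 (then +3.8637 / +1.0353)
    (5,0) via y @ 0.8075  # hit
  → r_1 = 0.8075
beam 2: φ=-90°, α=300°
  direction (0.5000, -0.8660); cell (5,1); t to first gridline: x 0.8400, y 0.9007 (then +2.0000 / +1.1547)
    (6,1) via x @ 0.8400
    (6,0) via y @ 0.9007  # hit
  → r_2 = 0.9007
beam 3: φ=-45°, α=345°
  direction (0.9659, -0.2588); cell (5,1); t to first gridline: x 0.4348, y 3.0137 (then +1.0353 / +3.8637)
    (6,1) via x @ 0.4348
    (7,1) via x @ 1.4701  # hit
  → r_3 = 1.4701
beam 4: φ=0°, α=30°
  direction (0.8660, 0.5000); cell (5,1); t to first gridline: x 0.4850, y 0.4400 (then +1.1547 / +2.0000)
    (5,2) via y @ 0.4400
    (6,2) via x @ 0.4850
    (7,2) via x @ 1.6397  # hit
  → r_4 = 1.6397
beam 5: φ=45°, α=75°
  direction (0.2588, 0.9659); cell (5,1); t to first gridline: x 1.6228, y 0.2278 (then +3.8637 / +1.0353)
    (5,2) via y @ 0.2278
    (5,3) via y @ 1.2630
    (6,3) via x @ 1.6228
    (6,4) via y @ 2.2983
    (6,5) via y @ 3.3336
    (6,6) via y @ 4.3689  # hit
  → r_5 = 4.3689
beam 6: φ=90°, α=120°
  direction (-0.5000, 0.8660); cell (5,1); t to first gridline: x 1.1600, y 0.2540 (then +2.0000 / +1.1547)
    (5,2) via y @ 0.2540
    (4,2) via x @ 1.1600
    (4,3) via y @ 1.4087  # hit
  → r_6 = 1.4087
beam 7: φ=135°, α=165°
  direction (-0.9659, 0.2588); cell (5,1); t to first gridline: x 0.6005, y 0.8500 (then +1.0353 / +3.8637)
    (4,1) via x @ 0.6005
    (4,2) via y @ 0.8500
    (3,2) via x @ 1.6357
    (2,2) via x @ 2.6710
    (1,2) via x @ 3.7063  # hit
  → r_7 = 3.7063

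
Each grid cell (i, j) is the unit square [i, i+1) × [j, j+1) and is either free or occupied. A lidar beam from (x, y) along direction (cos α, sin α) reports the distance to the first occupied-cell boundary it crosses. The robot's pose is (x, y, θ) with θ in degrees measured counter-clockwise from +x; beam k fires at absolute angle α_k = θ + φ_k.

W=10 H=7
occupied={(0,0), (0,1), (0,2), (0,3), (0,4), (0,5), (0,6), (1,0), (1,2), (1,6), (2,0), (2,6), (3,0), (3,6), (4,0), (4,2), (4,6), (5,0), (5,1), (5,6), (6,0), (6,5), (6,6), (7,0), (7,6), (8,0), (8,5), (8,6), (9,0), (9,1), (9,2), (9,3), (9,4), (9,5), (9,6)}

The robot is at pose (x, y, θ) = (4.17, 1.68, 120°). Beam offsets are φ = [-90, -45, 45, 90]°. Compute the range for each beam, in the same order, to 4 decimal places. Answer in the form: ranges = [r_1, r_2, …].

ranges = [0.6400, 0.3313, 2.2465, 1.3600]

beam 1: φ=-90°, α=30°
  cosα=0.8660 sinα=0.5000 | (4,1) | tMaxX 0.9584 tMaxY 0.6400 | tΔX 1.1547 tΔY 2.0000
    t=0.6400 [y] (4,2) — stop
  → r_1 = 0.6400
beam 2: φ=-45°, α=75°
  cosα=0.2588 sinα=0.9659 | (4,1) | tMaxX 3.2069 tMaxY 0.3313 | tΔX 3.8637 tΔY 1.0353
    t=0.3313 [y] (4,2) — stop
  → r_2 = 0.3313
beam 3: φ=45°, α=165°
  cosα=-0.9659 sinα=0.2588 | (4,1) | tMaxX 0.1760 tMaxY 1.2364 | tΔX 1.0353 tΔY 3.8637
    t=0.1760 [x] (3,1)
    t=1.2113 [x] (2,1)
    t=1.2364 [y] (2,2)
    t=2.2465 [x] (1,2) — stop
  → r_3 = 2.2465
beam 4: φ=90°, α=210°
  cosα=-0.8660 sinα=-0.5000 | (4,1) | tMaxX 0.1963 tMaxY 1.3600 | tΔX 1.1547 tΔY 2.0000
    t=0.1963 [x] (3,1)
    t=1.3510 [x] (2,1)
    t=1.3600 [y] (2,0) — stop
  → r_4 = 1.3600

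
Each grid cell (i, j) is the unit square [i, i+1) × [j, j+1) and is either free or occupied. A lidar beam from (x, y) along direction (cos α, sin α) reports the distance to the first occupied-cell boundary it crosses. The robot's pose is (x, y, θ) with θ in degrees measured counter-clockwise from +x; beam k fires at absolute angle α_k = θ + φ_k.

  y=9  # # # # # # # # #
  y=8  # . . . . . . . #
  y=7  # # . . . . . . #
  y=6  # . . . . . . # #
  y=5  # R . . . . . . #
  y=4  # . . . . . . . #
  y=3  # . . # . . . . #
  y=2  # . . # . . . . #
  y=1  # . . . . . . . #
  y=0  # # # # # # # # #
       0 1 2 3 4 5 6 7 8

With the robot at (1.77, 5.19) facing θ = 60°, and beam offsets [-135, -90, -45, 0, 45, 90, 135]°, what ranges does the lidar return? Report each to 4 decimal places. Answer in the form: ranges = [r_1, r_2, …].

beam 1: φ=-135°, α=285°
  d=(0.2588,-0.9659)  start (1,5)  tX=0.8887 tY=0.1967  stride 1/|dx|=3.8637 1/|dy|=1.0353
    cross y-line → (1,4), t=0.1967
    cross x-line → (2,4), t=0.8887
    cross y-line → (2,3), t=1.2320
    cross y-line → (2,2), t=2.2673
    cross y-line → (2,1), t=3.3025
    cross y-line → (2,0), t=4.3378 (wall)
  → r_1 = 4.3378
beam 2: φ=-90°, α=330°
  d=(0.8660,-0.5000)  start (1,5)  tX=0.2656 tY=0.3800  stride 1/|dx|=1.1547 1/|dy|=2.0000
    cross x-line → (2,5), t=0.2656
    cross y-line → (2,4), t=0.3800
    cross x-line → (3,4), t=1.4203
    cross y-line → (3,3), t=2.3800 (wall)
  → r_2 = 2.3800
beam 3: φ=-45°, α=15°
  d=(0.9659,0.2588)  start (1,5)  tX=0.2381 tY=3.1296  stride 1/|dx|=1.0353 1/|dy|=3.8637
    cross x-line → (2,5), t=0.2381
    cross x-line → (3,5), t=1.2734
    cross x-line → (4,5), t=2.3087
    cross y-line → (4,6), t=3.1296
    cross x-line → (5,6), t=3.3439
    cross x-line → (6,6), t=4.3792
    cross x-line → (7,6), t=5.4145 (wall)
  → r_3 = 5.4145
beam 4: φ=0°, α=60°
  d=(0.5000,0.8660)  start (1,5)  tX=0.4600 tY=0.9353  stride 1/|dx|=2.0000 1/|dy|=1.1547
    cross x-line → (2,5), t=0.4600
    cross y-line → (2,6), t=0.9353
    cross y-line → (2,7), t=2.0900
    cross x-line → (3,7), t=2.4600
    cross y-line → (3,8), t=3.2447
    cross y-line → (3,9), t=4.3994 (wall)
  → r_4 = 4.3994
beam 5: φ=45°, α=105°
  d=(-0.2588,0.9659)  start (1,5)  tX=2.9751 tY=0.8386  stride 1/|dx|=3.8637 1/|dy|=1.0353
    cross y-line → (1,6), t=0.8386
    cross y-line → (1,7), t=1.8738 (wall)
  → r_5 = 1.8738
beam 6: φ=90°, α=150°
  d=(-0.8660,0.5000)  start (1,5)  tX=0.8891 tY=1.6200  stride 1/|dx|=1.1547 1/|dy|=2.0000
    cross x-line → (0,5), t=0.8891 (wall)
  → r_6 = 0.8891
beam 7: φ=135°, α=195°
  d=(-0.9659,-0.2588)  start (1,5)  tX=0.7972 tY=0.7341  stride 1/|dx|=1.0353 1/|dy|=3.8637
    cross y-line → (1,4), t=0.7341
    cross x-line → (0,4), t=0.7972 (wall)
  → r_7 = 0.7972

ranges = [4.3378, 2.3800, 5.4145, 4.3994, 1.8738, 0.8891, 0.7972]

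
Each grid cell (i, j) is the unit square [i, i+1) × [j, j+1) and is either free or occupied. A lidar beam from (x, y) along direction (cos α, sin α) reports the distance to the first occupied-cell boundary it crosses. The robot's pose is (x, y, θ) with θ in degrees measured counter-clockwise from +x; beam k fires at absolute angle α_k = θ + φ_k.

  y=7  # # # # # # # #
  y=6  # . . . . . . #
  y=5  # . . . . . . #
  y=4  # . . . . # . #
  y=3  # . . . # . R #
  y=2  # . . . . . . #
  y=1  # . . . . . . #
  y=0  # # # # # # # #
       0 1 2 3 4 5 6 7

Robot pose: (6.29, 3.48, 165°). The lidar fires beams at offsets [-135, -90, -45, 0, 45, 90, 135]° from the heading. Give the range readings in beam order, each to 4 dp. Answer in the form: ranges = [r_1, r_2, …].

ranges = [0.8198, 2.7432, 0.6004, 1.3355, 4.9600, 2.5675, 1.4200]

beam 1: φ=-135°, α=30°
  cosα=0.8660 sinα=0.5000 | (6,3) | tMaxX 0.8198 tMaxY 1.0400 | tΔX 1.1547 tΔY 2.0000
    t=0.8198 [x] (7,3) — stop
  → r_1 = 0.8198
beam 2: φ=-90°, α=75°
  cosα=0.2588 sinα=0.9659 | (6,3) | tMaxX 2.7432 tMaxY 0.5383 | tΔX 3.8637 tΔY 1.0353
    t=0.5383 [y] (6,4)
    t=1.5736 [y] (6,5)
    t=2.6089 [y] (6,6)
    t=2.7432 [x] (7,6) — stop
  → r_2 = 2.7432
beam 3: φ=-45°, α=120°
  cosα=-0.5000 sinα=0.8660 | (6,3) | tMaxX 0.5800 tMaxY 0.6004 | tΔX 2.0000 tΔY 1.1547
    t=0.5800 [x] (5,3)
    t=0.6004 [y] (5,4) — stop
  → r_3 = 0.6004
beam 4: φ=0°, α=165°
  cosα=-0.9659 sinα=0.2588 | (6,3) | tMaxX 0.3002 tMaxY 2.0091 | tΔX 1.0353 tΔY 3.8637
    t=0.3002 [x] (5,3)
    t=1.3355 [x] (4,3) — stop
  → r_4 = 1.3355
beam 5: φ=45°, α=210°
  cosα=-0.8660 sinα=-0.5000 | (6,3) | tMaxX 0.3349 tMaxY 0.9600 | tΔX 1.1547 tΔY 2.0000
    t=0.3349 [x] (5,3)
    t=0.9600 [y] (5,2)
    t=1.4896 [x] (4,2)
    t=2.6443 [x] (3,2)
    t=2.9600 [y] (3,1)
    t=3.7990 [x] (2,1)
    t=4.9537 [x] (1,1)
    t=4.9600 [y] (1,0) — stop
  → r_5 = 4.9600
beam 6: φ=90°, α=255°
  cosα=-0.2588 sinα=-0.9659 | (6,3) | tMaxX 1.1205 tMaxY 0.4969 | tΔX 3.8637 tΔY 1.0353
    t=0.4969 [y] (6,2)
    t=1.1205 [x] (5,2)
    t=1.5322 [y] (5,1)
    t=2.5675 [y] (5,0) — stop
  → r_6 = 2.5675
beam 7: φ=135°, α=300°
  cosα=0.5000 sinα=-0.8660 | (6,3) | tMaxX 1.4200 tMaxY 0.5543 | tΔX 2.0000 tΔY 1.1547
    t=0.5543 [y] (6,2)
    t=1.4200 [x] (7,2) — stop
  → r_7 = 1.4200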